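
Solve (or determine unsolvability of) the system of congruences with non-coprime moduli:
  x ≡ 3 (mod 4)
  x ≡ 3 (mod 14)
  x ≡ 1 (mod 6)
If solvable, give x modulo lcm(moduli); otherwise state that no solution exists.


Moduli 4, 14, 6 are not pairwise coprime, so CRT works modulo lcm(m_i) when all pairwise compatibility conditions hold.
Pairwise compatibility: gcd(m_i, m_j) must divide a_i - a_j for every pair.
Merge one congruence at a time:
  Start: x ≡ 3 (mod 4).
  Combine with x ≡ 3 (mod 14): gcd(4, 14) = 2; 3 - 3 = 0, which IS divisible by 2, so compatible.
    Write x = 3 + 4·t and substitute into x ≡ 3 (mod 14): 4·t ≡ 3 − 3 = 0 (mod 14).
    Divide the congruence (and modulus) by g = 2: 2·t ≡ 0 (mod 7).
    The inverse of 2 mod 7 is 4 (since 2·4 = 8 = 1·7 + 1), so t ≡ 4·0 = 0 ≡ 0 (mod 7).
    Then x = 3 + 4·0 = 3, valid modulo lcm(4, 14) = 28: x ≡ 3 (mod 28).
  Combine with x ≡ 1 (mod 6): gcd(28, 6) = 2; 1 - 3 = -2, which IS divisible by 2, so compatible.
    Write x = 3 + 28·t and substitute into x ≡ 1 (mod 6): 28·t ≡ 1 − 3 = -2 (mod 6).
    Divide the congruence (and modulus) by g = 2: 14·t ≡ -1 (mod 3).
    Reduce coefficients mod 3: 2·t ≡ 2 (mod 3).
    The inverse of 2 mod 3 is 2 (since 2·2 = 4 = 1·3 + 1), so t ≡ 2·2 = 4 ≡ 1 (mod 3).
    Then x = 3 + 28·1 = 31, valid modulo lcm(28, 6) = 84: x ≡ 31 (mod 84).
Verify: 31 mod 4 = 3, 31 mod 14 = 3, 31 mod 6 = 1.

x ≡ 31 (mod 84).


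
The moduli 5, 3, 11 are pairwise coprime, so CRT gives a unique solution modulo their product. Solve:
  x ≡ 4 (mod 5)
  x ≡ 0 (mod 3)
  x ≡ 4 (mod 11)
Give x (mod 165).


Moduli 5, 3, 11 are pairwise coprime; by CRT there is a unique solution modulo M = 5 · 3 · 11 = 165.
Solve pairwise, accumulating the modulus:
  Start with x ≡ 4 (mod 5).
  Combine with x ≡ 0 (mod 3): since gcd(5, 3) = 1, we get a unique residue mod 15.
    Write x = 4 + 5·t and substitute into x ≡ 0 (mod 3): 5·t ≡ 0 − 4 = -4 (mod 3).
    Reduce coefficients mod 3: 2·t ≡ 2 (mod 3).
    The inverse of 2 mod 3 is 2 (since 2·2 = 4 = 1·3 + 1), so t ≡ 2·2 = 4 ≡ 1 (mod 3).
    Then x = 4 + 5·1 = 9, valid modulo lcm(5, 3) = 15: x ≡ 9 (mod 15).
  Combine with x ≡ 4 (mod 11): since gcd(15, 11) = 1, we get a unique residue mod 165.
    Write x = 9 + 15·t and substitute into x ≡ 4 (mod 11): 15·t ≡ 4 − 9 = -5 (mod 11).
    Reduce coefficients mod 11: 4·t ≡ 6 (mod 11).
    The inverse of 4 mod 11 is 3 (since 4·3 = 12 = 1·11 + 1), so t ≡ 3·6 = 18 ≡ 7 (mod 11).
    Then x = 9 + 15·7 = 114, valid modulo lcm(15, 11) = 165: x ≡ 114 (mod 165).
Verify: 114 mod 5 = 4 ✓, 114 mod 3 = 0 ✓, 114 mod 11 = 4 ✓.

x ≡ 114 (mod 165).


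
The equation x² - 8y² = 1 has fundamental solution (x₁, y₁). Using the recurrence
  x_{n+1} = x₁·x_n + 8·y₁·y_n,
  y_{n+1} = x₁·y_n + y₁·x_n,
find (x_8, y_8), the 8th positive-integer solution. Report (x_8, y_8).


Step 1: Find the fundamental solution (x₁, y₁) of x² - 8y² = 1.
  Expand √8 as a continued fraction. a₀ = ⌊√8⌋ = 2; iterate m_{k+1} = d_k·a_k − m_k, d_{k+1} = (8 − m_{k+1}²)/d_k, a_{k+1} = ⌊(a₀ + m_{k+1})/d_{k+1}⌋ (starting m₀ = 0, d₀ = 1), with convergents p_k = a_k·p_{k-1} + p_{k-2}, q_k = a_k·q_{k-1} + q_{k-2} (p₋₁ = 1, q₋₁ = 0):
  k = 0: a₀ = 2; p₀/q₀ = 2/1; p₀² − 8·q₀² = 4 − 8 = -4.
  k = 1: m = 2, d = 4, a = ⌊(2 + 2)/4⌋ = 1; p/q = (1·2 + 1)/(1·1 + 0) = 3/1; p² − 8·q² = 9 − 8 = 1.
  The first convergent with p² − 8·q² = 1 gives the fundamental solution (x₁, y₁) = (3, 1).
Step 2: Apply the recurrence (x_{n+1}, y_{n+1}) = (x₁x_n + 8y₁y_n, x₁y_n + y₁x_n) repeatedly.
  From (x_1, y_1) = (3, 1): x_2 = 3·3 + 8·1·1 = 17; y_2 = 3·1 + 1·3 = 6.
  From (x_2, y_2) = (17, 6): x_3 = 3·17 + 8·1·6 = 99; y_3 = 3·6 + 1·17 = 35.
  From (x_3, y_3) = (99, 35): x_4 = 3·99 + 8·1·35 = 577; y_4 = 3·35 + 1·99 = 204.
  From (x_4, y_4) = (577, 204): x_5 = 3·577 + 8·1·204 = 3363; y_5 = 3·204 + 1·577 = 1189.
  From (x_5, y_5) = (3363, 1189): x_6 = 3·3363 + 8·1·1189 = 19601; y_6 = 3·1189 + 1·3363 = 6930.
  From (x_6, y_6) = (19601, 6930): x_7 = 3·19601 + 8·1·6930 = 114243; y_7 = 3·6930 + 1·19601 = 40391.
  From (x_7, y_7) = (114243, 40391): x_8 = 3·114243 + 8·1·40391 = 665857; y_8 = 3·40391 + 1·114243 = 235416.
Step 3: Verify x_8² - 8·y_8² = 443365544449 - 443365544448 = 1 (should be 1). ✓

(x_1, y_1) = (3, 1); (x_8, y_8) = (665857, 235416).


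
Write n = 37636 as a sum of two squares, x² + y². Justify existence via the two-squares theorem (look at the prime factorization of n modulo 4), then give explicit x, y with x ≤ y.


Step 1: Factor n = 37636 = 2^2 · 97^2.
Step 2: Check the mod-4 condition on each prime factor: 2 = 2 (special); 97 ≡ 1 (mod 4), exponent 2.
All primes ≡ 3 (mod 4) appear to even exponent (or don't appear), so by the two-squares theorem n IS expressible as a sum of two squares.
Step 3: Build a representation. Group n = k² · m with k = 2 and m = 97 · 97 = 9409 (a product of primes ≡ 1 (mod 4)); a representation of m scales to one of n via (k·x)² + (k·y)² = k²(x² + y²). Each prime p ≡ 1 (mod 4) is itself a sum of two squares; find a² by testing p − a² for a perfect square:
  97: 97 − 1² = 96, 97 − 2² = 93, 97 − 3² = 88, 97 − 4² = 81 = 9² ⇒ 97 = 4² + 9².
  Combine using the Brahmagupta–Fibonacci identity (a² + b²)(c² + d²) = (ac − bd)² + (ad + bc)² = (ac + bd)² + (ad − bc)²:
  97 · 97 = 9409: from (4² + 9²)(4² + 9²), take (4·4 − 9·9, 4·9 + 9·4) = (16 − 81, 36 + 36) = (-65, 72); dropping signs (only squares matter) gives (65, 72); check 65² + 72² = 4225 + 5184 = 9409 ✓.
  Scale by k = 2: (2·65, 2·72) = (130, 144).
Step 4: Order so x ≤ y and verify: 130² + 144² = 16900 + 20736 = 37636 = n. ✓

n = 37636 = 130² + 144² (one valid representation with x ≤ y).


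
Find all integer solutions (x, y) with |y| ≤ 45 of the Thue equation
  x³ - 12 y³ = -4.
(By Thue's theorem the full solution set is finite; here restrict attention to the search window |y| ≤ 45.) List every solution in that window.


The equation is x³ - 12y³ = -4. For fixed y, x³ = 12·y³ − 4, so a solution requires the RHS to be a perfect cube.
Strategy: iterate y from -45 to 45, compute RHS = 12·y³ − 4, and check whether it is a (positive or negative) perfect cube.
Check small values of y:
  y = 0: RHS = -4 is not a perfect cube.
  y = 1: RHS = 8 = (2)³ ⇒ x = 2 works.
  y = -1: RHS = -16 is not a perfect cube.
  y = 2: RHS = 92 is not a perfect cube.
  y = -2: RHS = -100 is not a perfect cube.
  y = 3: RHS = 320 is not a perfect cube.
  y = -3: RHS = -328 is not a perfect cube.
Continuing the search up to |y| = 45 finds no further solutions beyond those listed.
Collected solutions: (2, 1).

Solutions (with |y| ≤ 45): (2, 1).


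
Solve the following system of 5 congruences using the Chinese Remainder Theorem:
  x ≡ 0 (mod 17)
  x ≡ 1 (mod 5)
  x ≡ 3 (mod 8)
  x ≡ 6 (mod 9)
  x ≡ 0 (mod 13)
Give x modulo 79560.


Product of moduli M = 17 · 5 · 8 · 9 · 13 = 79560.
Merge one congruence at a time:
  Start: x ≡ 0 (mod 17).
  Combine with x ≡ 1 (mod 5); new modulus lcm = 85.
    Write x = 0 + 17·t and substitute into x ≡ 1 (mod 5): 17·t ≡ 1 − 0 = 1 (mod 5).
    Reduce coefficients mod 5: 2·t ≡ 1 (mod 5).
    The inverse of 2 mod 5 is 3 (since 2·3 = 6 = 1·5 + 1), so t ≡ 3·1 = 3 ≡ 3 (mod 5).
    Then x = 0 + 17·3 = 51, valid modulo lcm(17, 5) = 85: x ≡ 51 (mod 85).
  Combine with x ≡ 3 (mod 8); new modulus lcm = 680.
    Write x = 51 + 85·t and substitute into x ≡ 3 (mod 8): 85·t ≡ 3 − 51 = -48 (mod 8).
    Reduce coefficients mod 8: 5·t ≡ 0 (mod 8).
    The inverse of 5 mod 8 is 5 (since 5·5 = 25 = 3·8 + 1), so t ≡ 5·0 = 0 ≡ 0 (mod 8).
    Then x = 51 + 85·0 = 51, valid modulo lcm(85, 8) = 680: x ≡ 51 (mod 680).
  Combine with x ≡ 6 (mod 9); new modulus lcm = 6120.
    Write x = 51 + 680·t and substitute into x ≡ 6 (mod 9): 680·t ≡ 6 − 51 = -45 (mod 9).
    Reduce coefficients mod 9: 5·t ≡ 0 (mod 9).
    The inverse of 5 mod 9 is 2 (since 5·2 = 10 = 1·9 + 1), so t ≡ 2·0 = 0 ≡ 0 (mod 9).
    Then x = 51 + 680·0 = 51, valid modulo lcm(680, 9) = 6120: x ≡ 51 (mod 6120).
  Combine with x ≡ 0 (mod 13); new modulus lcm = 79560.
    Write x = 51 + 6120·t and substitute into x ≡ 0 (mod 13): 6120·t ≡ 0 − 51 = -51 (mod 13).
    Reduce coefficients mod 13: 10·t ≡ 1 (mod 13).
    The inverse of 10 mod 13 is 4 (since 10·4 = 40 = 3·13 + 1), so t ≡ 4·1 = 4 ≡ 4 (mod 13).
    Then x = 51 + 6120·4 = 24531, valid modulo lcm(6120, 13) = 79560: x ≡ 24531 (mod 79560).
Verify against each original: 24531 mod 17 = 0, 24531 mod 5 = 1, 24531 mod 8 = 3, 24531 mod 9 = 6, 24531 mod 13 = 0.

x ≡ 24531 (mod 79560).


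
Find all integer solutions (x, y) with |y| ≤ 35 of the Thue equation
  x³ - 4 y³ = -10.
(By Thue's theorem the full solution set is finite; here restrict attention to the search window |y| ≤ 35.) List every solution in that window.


The equation is x³ - 4y³ = -10. For fixed y, x³ = 4·y³ − 10, so a solution requires the RHS to be a perfect cube.
Strategy: iterate y from -35 to 35, compute RHS = 4·y³ − 10, and check whether it is a (positive or negative) perfect cube.
Check small values of y:
  y = 0: RHS = -10 is not a perfect cube.
  y = 1: RHS = -6 is not a perfect cube.
  y = -1: RHS = -14 is not a perfect cube.
  y = 2: RHS = 22 is not a perfect cube.
  y = -2: RHS = -42 is not a perfect cube.
  y = 3: RHS = 98 is not a perfect cube.
  y = -3: RHS = -118 is not a perfect cube.
Continuing the search up to |y| = 35 finds no solutions either.
No (x, y) in the scanned range satisfies the equation.

No integer solutions with |y| ≤ 35.


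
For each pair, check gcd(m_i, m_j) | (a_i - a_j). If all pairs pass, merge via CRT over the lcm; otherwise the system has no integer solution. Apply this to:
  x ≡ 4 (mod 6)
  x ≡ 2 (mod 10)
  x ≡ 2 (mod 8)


Moduli 6, 10, 8 are not pairwise coprime, so CRT works modulo lcm(m_i) when all pairwise compatibility conditions hold.
Pairwise compatibility: gcd(m_i, m_j) must divide a_i - a_j for every pair.
Merge one congruence at a time:
  Start: x ≡ 4 (mod 6).
  Combine with x ≡ 2 (mod 10): gcd(6, 10) = 2; 2 - 4 = -2, which IS divisible by 2, so compatible.
    Write x = 4 + 6·t and substitute into x ≡ 2 (mod 10): 6·t ≡ 2 − 4 = -2 (mod 10).
    Divide the congruence (and modulus) by g = 2: 3·t ≡ -1 (mod 5).
    Reduce coefficients mod 5: 3·t ≡ 4 (mod 5).
    The inverse of 3 mod 5 is 2 (since 3·2 = 6 = 1·5 + 1), so t ≡ 2·4 = 8 ≡ 3 (mod 5).
    Then x = 4 + 6·3 = 22, valid modulo lcm(6, 10) = 30: x ≡ 22 (mod 30).
  Combine with x ≡ 2 (mod 8): gcd(30, 8) = 2; 2 - 22 = -20, which IS divisible by 2, so compatible.
    Write x = 22 + 30·t and substitute into x ≡ 2 (mod 8): 30·t ≡ 2 − 22 = -20 (mod 8).
    Divide the congruence (and modulus) by g = 2: 15·t ≡ -10 (mod 4).
    Reduce coefficients mod 4: 3·t ≡ 2 (mod 4).
    The inverse of 3 mod 4 is 3 (since 3·3 = 9 = 2·4 + 1), so t ≡ 3·2 = 6 ≡ 2 (mod 4).
    Then x = 22 + 30·2 = 82, valid modulo lcm(30, 8) = 120: x ≡ 82 (mod 120).
Verify: 82 mod 6 = 4, 82 mod 10 = 2, 82 mod 8 = 2.

x ≡ 82 (mod 120).


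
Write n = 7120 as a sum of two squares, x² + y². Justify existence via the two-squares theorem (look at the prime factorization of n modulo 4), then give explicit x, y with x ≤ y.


Step 1: Factor n = 7120 = 2^4 · 5 · 89.
Step 2: Check the mod-4 condition on each prime factor: 2 = 2 (special); 5 ≡ 1 (mod 4), exponent 1; 89 ≡ 1 (mod 4), exponent 1.
All primes ≡ 3 (mod 4) appear to even exponent (or don't appear), so by the two-squares theorem n IS expressible as a sum of two squares.
Step 3: Build a representation. Group n = k² · m with k = 4 and m = 5 · 89 = 445 (a product of primes ≡ 1 (mod 4)); a representation of m scales to one of n via (k·x)² + (k·y)² = k²(x² + y²). Each prime p ≡ 1 (mod 4) is itself a sum of two squares; find a² by testing p − a² for a perfect square:
  5: 5 − 1² = 4 = 2² ⇒ 5 = 1² + 2².
  89: 89 − 1² = 88, 89 − 2² = 85, 89 − 3² = 80, 89 − 4² = 73, 89 − 5² = 64 = 8² ⇒ 89 = 5² + 8².
  Combine using the Brahmagupta–Fibonacci identity (a² + b²)(c² + d²) = (ac − bd)² + (ad + bc)² = (ac + bd)² + (ad − bc)²:
  5 · 89 = 445: from (1² + 2²)(5² + 8²), take (1·5 − 2·8, 1·8 + 2·5) = (5 − 16, 8 + 10) = (-11, 18); dropping signs (only squares matter) gives (11, 18); check 11² + 18² = 121 + 324 = 445 ✓.
  Scale by k = 4: (4·11, 4·18) = (44, 72).
Step 4: Order so x ≤ y and verify: 44² + 72² = 1936 + 5184 = 7120 = n. ✓

n = 7120 = 44² + 72² (one valid representation with x ≤ y).


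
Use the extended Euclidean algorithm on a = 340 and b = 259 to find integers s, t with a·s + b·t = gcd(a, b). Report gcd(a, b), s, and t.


Euclidean algorithm on (340, 259) — divide until remainder is 0:
  340 = 1 · 259 + 81
  259 = 3 · 81 + 16
  81 = 5 · 16 + 1
  16 = 16 · 1 + 0
gcd(340, 259) = 1.
Track Bezout coefficients alongside the remainders: start with r₀ = 340 = a·1 + b·0 (s = 1, t = 0) and r₁ = 259 = a·0 + b·1 (s = 0, t = 1); each new remainder r_{k+1} = r_{k-1} − q_k·r_k inherits s_{k+1} = s_{k-1} − q_k·s_k, t_{k+1} = t_{k-1} − q_k·t_k, so r_k = a·s_k + b·t_k at every step:
  q = 1: r = 81, s = 1 − 1·0 = 1, t = 0 − 1·1 = -1  (check: 340·1 + 259·(-1) = 81)
  q = 3: r = 16, s = 0 − 3·1 = -3, t = 1 − 3·(-1) = 4  (check: 340·(-3) + 259·4 = 16)
  q = 5: r = 1, s = 1 − 5·(-3) = 16, t = -1 − 5·4 = -21  (check: 340·16 + 259·(-21) = 1)
The row with r = 1 (the gcd) gives the Bezout coefficients s = 16, t = -21.
Result: 340 · (16) + 259 · (-21) = 1.

gcd(340, 259) = 1; s = 16, t = -21 (check: 340·16 + 259·(-21) = 1).


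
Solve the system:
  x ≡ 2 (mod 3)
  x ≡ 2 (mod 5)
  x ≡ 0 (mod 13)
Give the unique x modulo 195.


Moduli 3, 5, 13 are pairwise coprime; by CRT there is a unique solution modulo M = 3 · 5 · 13 = 195.
Solve pairwise, accumulating the modulus:
  Start with x ≡ 2 (mod 3).
  Combine with x ≡ 2 (mod 5): since gcd(3, 5) = 1, we get a unique residue mod 15.
    Write x = 2 + 3·t and substitute into x ≡ 2 (mod 5): 3·t ≡ 2 − 2 = 0 (mod 5).
    The inverse of 3 mod 5 is 2 (since 3·2 = 6 = 1·5 + 1), so t ≡ 2·0 = 0 ≡ 0 (mod 5).
    Then x = 2 + 3·0 = 2, valid modulo lcm(3, 5) = 15: x ≡ 2 (mod 15).
  Combine with x ≡ 0 (mod 13): since gcd(15, 13) = 1, we get a unique residue mod 195.
    Write x = 2 + 15·t and substitute into x ≡ 0 (mod 13): 15·t ≡ 0 − 2 = -2 (mod 13).
    Reduce coefficients mod 13: 2·t ≡ 11 (mod 13).
    The inverse of 2 mod 13 is 7 (since 2·7 = 14 = 1·13 + 1), so t ≡ 7·11 = 77 ≡ 12 (mod 13).
    Then x = 2 + 15·12 = 182, valid modulo lcm(15, 13) = 195: x ≡ 182 (mod 195).
Verify: 182 mod 3 = 2 ✓, 182 mod 5 = 2 ✓, 182 mod 13 = 0 ✓.

x ≡ 182 (mod 195).


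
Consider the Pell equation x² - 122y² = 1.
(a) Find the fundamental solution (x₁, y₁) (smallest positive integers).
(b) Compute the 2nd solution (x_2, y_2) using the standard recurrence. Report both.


Step 1: Find the fundamental solution (x₁, y₁) of x² - 122y² = 1.
  Expand √122 as a continued fraction. a₀ = ⌊√122⌋ = 11; iterate m_{k+1} = d_k·a_k − m_k, d_{k+1} = (122 − m_{k+1}²)/d_k, a_{k+1} = ⌊(a₀ + m_{k+1})/d_{k+1}⌋ (starting m₀ = 0, d₀ = 1), with convergents p_k = a_k·p_{k-1} + p_{k-2}, q_k = a_k·q_{k-1} + q_{k-2} (p₋₁ = 1, q₋₁ = 0):
  k = 0: a₀ = 11; p₀/q₀ = 11/1; p₀² − 122·q₀² = 121 − 122 = -1.
  k = 1: m = 11, d = 1, a = ⌊(11 + 11)/1⌋ = 22; p/q = (22·11 + 1)/(22·1 + 0) = 243/22; p² − 122·q² = 59049 − 59048 = 1.
  The first convergent with p² − 122·q² = 1 gives the fundamental solution (x₁, y₁) = (243, 22).
Step 2: Apply the recurrence (x_{n+1}, y_{n+1}) = (x₁x_n + 122y₁y_n, x₁y_n + y₁x_n) repeatedly.
  From (x_1, y_1) = (243, 22): x_2 = 243·243 + 122·22·22 = 118097; y_2 = 243·22 + 22·243 = 10692.
Step 3: Verify x_2² - 122·y_2² = 13946901409 - 13946901408 = 1 (should be 1). ✓

(x_1, y_1) = (243, 22); (x_2, y_2) = (118097, 10692).


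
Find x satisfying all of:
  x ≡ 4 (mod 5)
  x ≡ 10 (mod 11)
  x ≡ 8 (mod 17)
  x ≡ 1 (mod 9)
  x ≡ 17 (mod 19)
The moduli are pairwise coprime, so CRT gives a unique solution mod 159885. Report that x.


Product of moduli M = 5 · 11 · 17 · 9 · 19 = 159885.
Merge one congruence at a time:
  Start: x ≡ 4 (mod 5).
  Combine with x ≡ 10 (mod 11); new modulus lcm = 55.
    Write x = 4 + 5·t and substitute into x ≡ 10 (mod 11): 5·t ≡ 10 − 4 = 6 (mod 11).
    The inverse of 5 mod 11 is 9 (since 5·9 = 45 = 4·11 + 1), so t ≡ 9·6 = 54 ≡ 10 (mod 11).
    Then x = 4 + 5·10 = 54, valid modulo lcm(5, 11) = 55: x ≡ 54 (mod 55).
  Combine with x ≡ 8 (mod 17); new modulus lcm = 935.
    Write x = 54 + 55·t and substitute into x ≡ 8 (mod 17): 55·t ≡ 8 − 54 = -46 (mod 17).
    Reduce coefficients mod 17: 4·t ≡ 5 (mod 17).
    The inverse of 4 mod 17 is 13 (since 4·13 = 52 = 3·17 + 1), so t ≡ 13·5 = 65 ≡ 14 (mod 17).
    Then x = 54 + 55·14 = 824, valid modulo lcm(55, 17) = 935: x ≡ 824 (mod 935).
  Combine with x ≡ 1 (mod 9); new modulus lcm = 8415.
    Write x = 824 + 935·t and substitute into x ≡ 1 (mod 9): 935·t ≡ 1 − 824 = -823 (mod 9).
    Reduce coefficients mod 9: 8·t ≡ 5 (mod 9).
    The inverse of 8 mod 9 is 8 (since 8·8 = 64 = 7·9 + 1), so t ≡ 8·5 = 40 ≡ 4 (mod 9).
    Then x = 824 + 935·4 = 4564, valid modulo lcm(935, 9) = 8415: x ≡ 4564 (mod 8415).
  Combine with x ≡ 17 (mod 19); new modulus lcm = 159885.
    Write x = 4564 + 8415·t and substitute into x ≡ 17 (mod 19): 8415·t ≡ 17 − 4564 = -4547 (mod 19).
    Reduce coefficients mod 19: 17·t ≡ 13 (mod 19).
    The inverse of 17 mod 19 is 9 (since 17·9 = 153 = 8·19 + 1), so t ≡ 9·13 = 117 ≡ 3 (mod 19).
    Then x = 4564 + 8415·3 = 29809, valid modulo lcm(8415, 19) = 159885: x ≡ 29809 (mod 159885).
Verify against each original: 29809 mod 5 = 4, 29809 mod 11 = 10, 29809 mod 17 = 8, 29809 mod 9 = 1, 29809 mod 19 = 17.

x ≡ 29809 (mod 159885).


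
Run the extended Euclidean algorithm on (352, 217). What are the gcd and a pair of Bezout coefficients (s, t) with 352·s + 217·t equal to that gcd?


Euclidean algorithm on (352, 217) — divide until remainder is 0:
  352 = 1 · 217 + 135
  217 = 1 · 135 + 82
  135 = 1 · 82 + 53
  82 = 1 · 53 + 29
  53 = 1 · 29 + 24
  29 = 1 · 24 + 5
  24 = 4 · 5 + 4
  5 = 1 · 4 + 1
  4 = 4 · 1 + 0
gcd(352, 217) = 1.
Track Bezout coefficients alongside the remainders: start with r₀ = 352 = a·1 + b·0 (s = 1, t = 0) and r₁ = 217 = a·0 + b·1 (s = 0, t = 1); each new remainder r_{k+1} = r_{k-1} − q_k·r_k inherits s_{k+1} = s_{k-1} − q_k·s_k, t_{k+1} = t_{k-1} − q_k·t_k, so r_k = a·s_k + b·t_k at every step:
  q = 1: r = 135, s = 1 − 1·0 = 1, t = 0 − 1·1 = -1  (check: 352·1 + 217·(-1) = 135)
  q = 1: r = 82, s = 0 − 1·1 = -1, t = 1 − 1·(-1) = 2  (check: 352·(-1) + 217·2 = 82)
  q = 1: r = 53, s = 1 − 1·(-1) = 2, t = -1 − 1·2 = -3  (check: 352·2 + 217·(-3) = 53)
  q = 1: r = 29, s = -1 − 1·2 = -3, t = 2 − 1·(-3) = 5  (check: 352·(-3) + 217·5 = 29)
  q = 1: r = 24, s = 2 − 1·(-3) = 5, t = -3 − 1·5 = -8  (check: 352·5 + 217·(-8) = 24)
  q = 1: r = 5, s = -3 − 1·5 = -8, t = 5 − 1·(-8) = 13  (check: 352·(-8) + 217·13 = 5)
  q = 4: r = 4, s = 5 − 4·(-8) = 37, t = -8 − 4·13 = -60  (check: 352·37 + 217·(-60) = 4)
  q = 1: r = 1, s = -8 − 1·37 = -45, t = 13 − 1·(-60) = 73  (check: 352·(-45) + 217·73 = 1)
The row with r = 1 (the gcd) gives the Bezout coefficients s = -45, t = 73.
Result: 352 · (-45) + 217 · (73) = 1.

gcd(352, 217) = 1; s = -45, t = 73 (check: 352·(-45) + 217·73 = 1).


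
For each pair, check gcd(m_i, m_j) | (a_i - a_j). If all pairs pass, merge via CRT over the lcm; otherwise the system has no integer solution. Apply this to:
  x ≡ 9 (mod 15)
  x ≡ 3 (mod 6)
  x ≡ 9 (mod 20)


Moduli 15, 6, 20 are not pairwise coprime, so CRT works modulo lcm(m_i) when all pairwise compatibility conditions hold.
Pairwise compatibility: gcd(m_i, m_j) must divide a_i - a_j for every pair.
Merge one congruence at a time:
  Start: x ≡ 9 (mod 15).
  Combine with x ≡ 3 (mod 6): gcd(15, 6) = 3; 3 - 9 = -6, which IS divisible by 3, so compatible.
    Write x = 9 + 15·t and substitute into x ≡ 3 (mod 6): 15·t ≡ 3 − 9 = -6 (mod 6).
    Divide the congruence (and modulus) by g = 3: 5·t ≡ -2 (mod 2).
    Reduce coefficients mod 2: 1·t ≡ 0 (mod 2).
    So t ≡ 0 (mod 2).
    Then x = 9 + 15·0 = 9, valid modulo lcm(15, 6) = 30: x ≡ 9 (mod 30).
  Combine with x ≡ 9 (mod 20): gcd(30, 20) = 10; 9 - 9 = 0, which IS divisible by 10, so compatible.
    Write x = 9 + 30·t and substitute into x ≡ 9 (mod 20): 30·t ≡ 9 − 9 = 0 (mod 20).
    Divide the congruence (and modulus) by g = 10: 3·t ≡ 0 (mod 2).
    Reduce coefficients mod 2: 1·t ≡ 0 (mod 2).
    So t ≡ 0 (mod 2).
    Then x = 9 + 30·0 = 9, valid modulo lcm(30, 20) = 60: x ≡ 9 (mod 60).
Verify: 9 mod 15 = 9, 9 mod 6 = 3, 9 mod 20 = 9.

x ≡ 9 (mod 60).


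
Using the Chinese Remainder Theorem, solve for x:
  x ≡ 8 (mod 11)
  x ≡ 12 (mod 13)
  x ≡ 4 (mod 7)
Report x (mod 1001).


Moduli 11, 13, 7 are pairwise coprime; by CRT there is a unique solution modulo M = 11 · 13 · 7 = 1001.
Solve pairwise, accumulating the modulus:
  Start with x ≡ 8 (mod 11).
  Combine with x ≡ 12 (mod 13): since gcd(11, 13) = 1, we get a unique residue mod 143.
    Write x = 8 + 11·t and substitute into x ≡ 12 (mod 13): 11·t ≡ 12 − 8 = 4 (mod 13).
    The inverse of 11 mod 13 is 6 (since 11·6 = 66 = 5·13 + 1), so t ≡ 6·4 = 24 ≡ 11 (mod 13).
    Then x = 8 + 11·11 = 129, valid modulo lcm(11, 13) = 143: x ≡ 129 (mod 143).
  Combine with x ≡ 4 (mod 7): since gcd(143, 7) = 1, we get a unique residue mod 1001.
    Write x = 129 + 143·t and substitute into x ≡ 4 (mod 7): 143·t ≡ 4 − 129 = -125 (mod 7).
    Reduce coefficients mod 7: 3·t ≡ 1 (mod 7).
    The inverse of 3 mod 7 is 5 (since 3·5 = 15 = 2·7 + 1), so t ≡ 5·1 = 5 ≡ 5 (mod 7).
    Then x = 129 + 143·5 = 844, valid modulo lcm(143, 7) = 1001: x ≡ 844 (mod 1001).
Verify: 844 mod 11 = 8 ✓, 844 mod 13 = 12 ✓, 844 mod 7 = 4 ✓.

x ≡ 844 (mod 1001).


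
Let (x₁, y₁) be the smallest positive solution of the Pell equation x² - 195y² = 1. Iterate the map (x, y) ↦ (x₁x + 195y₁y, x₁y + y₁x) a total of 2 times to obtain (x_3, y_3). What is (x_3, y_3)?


Step 1: Find the fundamental solution (x₁, y₁) of x² - 195y² = 1.
  Expand √195 as a continued fraction. a₀ = ⌊√195⌋ = 13; iterate m_{k+1} = d_k·a_k − m_k, d_{k+1} = (195 − m_{k+1}²)/d_k, a_{k+1} = ⌊(a₀ + m_{k+1})/d_{k+1}⌋ (starting m₀ = 0, d₀ = 1), with convergents p_k = a_k·p_{k-1} + p_{k-2}, q_k = a_k·q_{k-1} + q_{k-2} (p₋₁ = 1, q₋₁ = 0):
  k = 0: a₀ = 13; p₀/q₀ = 13/1; p₀² − 195·q₀² = 169 − 195 = -26.
  k = 1: m = 13, d = 26, a = ⌊(13 + 13)/26⌋ = 1; p/q = (1·13 + 1)/(1·1 + 0) = 14/1; p² − 195·q² = 196 − 195 = 1.
  The first convergent with p² − 195·q² = 1 gives the fundamental solution (x₁, y₁) = (14, 1).
Step 2: Apply the recurrence (x_{n+1}, y_{n+1}) = (x₁x_n + 195y₁y_n, x₁y_n + y₁x_n) repeatedly.
  From (x_1, y_1) = (14, 1): x_2 = 14·14 + 195·1·1 = 391; y_2 = 14·1 + 1·14 = 28.
  From (x_2, y_2) = (391, 28): x_3 = 14·391 + 195·1·28 = 10934; y_3 = 14·28 + 1·391 = 783.
Step 3: Verify x_3² - 195·y_3² = 119552356 - 119552355 = 1 (should be 1). ✓

(x_1, y_1) = (14, 1); (x_3, y_3) = (10934, 783).


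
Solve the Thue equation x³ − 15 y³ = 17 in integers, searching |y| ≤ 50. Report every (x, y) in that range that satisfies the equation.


The equation is x³ - 15y³ = 17. For fixed y, x³ = 15·y³ + 17, so a solution requires the RHS to be a perfect cube.
Strategy: iterate y from -50 to 50, compute RHS = 15·y³ + 17, and check whether it is a (positive or negative) perfect cube.
Check small values of y:
  y = 0: RHS = 17 is not a perfect cube.
  y = 1: RHS = 32 is not a perfect cube.
  y = -1: RHS = 2 is not a perfect cube.
  y = 2: RHS = 137 is not a perfect cube.
  y = -2: RHS = -103 is not a perfect cube.
  y = 3: RHS = 422 is not a perfect cube.
  y = -3: RHS = -388 is not a perfect cube.
Continuing the search up to |y| = 50 finds no solutions either.
No (x, y) in the scanned range satisfies the equation.

No integer solutions with |y| ≤ 50.


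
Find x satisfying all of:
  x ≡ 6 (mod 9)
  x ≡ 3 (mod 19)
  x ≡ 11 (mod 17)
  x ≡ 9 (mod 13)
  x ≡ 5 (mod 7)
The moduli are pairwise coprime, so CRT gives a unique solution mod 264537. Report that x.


Product of moduli M = 9 · 19 · 17 · 13 · 7 = 264537.
Merge one congruence at a time:
  Start: x ≡ 6 (mod 9).
  Combine with x ≡ 3 (mod 19); new modulus lcm = 171.
    Write x = 6 + 9·t and substitute into x ≡ 3 (mod 19): 9·t ≡ 3 − 6 = -3 (mod 19).
    Reduce coefficients mod 19: 9·t ≡ 16 (mod 19).
    The inverse of 9 mod 19 is 17 (since 9·17 = 153 = 8·19 + 1), so t ≡ 17·16 = 272 ≡ 6 (mod 19).
    Then x = 6 + 9·6 = 60, valid modulo lcm(9, 19) = 171: x ≡ 60 (mod 171).
  Combine with x ≡ 11 (mod 17); new modulus lcm = 2907.
    Write x = 60 + 171·t and substitute into x ≡ 11 (mod 17): 171·t ≡ 11 − 60 = -49 (mod 17).
    Reduce coefficients mod 17: 1·t ≡ 2 (mod 17).
    So t ≡ 2 (mod 17).
    Then x = 60 + 171·2 = 402, valid modulo lcm(171, 17) = 2907: x ≡ 402 (mod 2907).
  Combine with x ≡ 9 (mod 13); new modulus lcm = 37791.
    Write x = 402 + 2907·t and substitute into x ≡ 9 (mod 13): 2907·t ≡ 9 − 402 = -393 (mod 13).
    Reduce coefficients mod 13: 8·t ≡ 10 (mod 13).
    The inverse of 8 mod 13 is 5 (since 8·5 = 40 = 3·13 + 1), so t ≡ 5·10 = 50 ≡ 11 (mod 13).
    Then x = 402 + 2907·11 = 32379, valid modulo lcm(2907, 13) = 37791: x ≡ 32379 (mod 37791).
  Combine with x ≡ 5 (mod 7); new modulus lcm = 264537.
    Write x = 32379 + 37791·t and substitute into x ≡ 5 (mod 7): 37791·t ≡ 5 − 32379 = -32374 (mod 7).
    Reduce coefficients mod 7: 5·t ≡ 1 (mod 7).
    The inverse of 5 mod 7 is 3 (since 5·3 = 15 = 2·7 + 1), so t ≡ 3·1 = 3 ≡ 3 (mod 7).
    Then x = 32379 + 37791·3 = 145752, valid modulo lcm(37791, 7) = 264537: x ≡ 145752 (mod 264537).
Verify against each original: 145752 mod 9 = 6, 145752 mod 19 = 3, 145752 mod 17 = 11, 145752 mod 13 = 9, 145752 mod 7 = 5.

x ≡ 145752 (mod 264537).


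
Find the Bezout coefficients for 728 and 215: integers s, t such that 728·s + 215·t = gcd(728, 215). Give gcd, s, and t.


Euclidean algorithm on (728, 215) — divide until remainder is 0:
  728 = 3 · 215 + 83
  215 = 2 · 83 + 49
  83 = 1 · 49 + 34
  49 = 1 · 34 + 15
  34 = 2 · 15 + 4
  15 = 3 · 4 + 3
  4 = 1 · 3 + 1
  3 = 3 · 1 + 0
gcd(728, 215) = 1.
Track Bezout coefficients alongside the remainders: start with r₀ = 728 = a·1 + b·0 (s = 1, t = 0) and r₁ = 215 = a·0 + b·1 (s = 0, t = 1); each new remainder r_{k+1} = r_{k-1} − q_k·r_k inherits s_{k+1} = s_{k-1} − q_k·s_k, t_{k+1} = t_{k-1} − q_k·t_k, so r_k = a·s_k + b·t_k at every step:
  q = 3: r = 83, s = 1 − 3·0 = 1, t = 0 − 3·1 = -3  (check: 728·1 + 215·(-3) = 83)
  q = 2: r = 49, s = 0 − 2·1 = -2, t = 1 − 2·(-3) = 7  (check: 728·(-2) + 215·7 = 49)
  q = 1: r = 34, s = 1 − 1·(-2) = 3, t = -3 − 1·7 = -10  (check: 728·3 + 215·(-10) = 34)
  q = 1: r = 15, s = -2 − 1·3 = -5, t = 7 − 1·(-10) = 17  (check: 728·(-5) + 215·17 = 15)
  q = 2: r = 4, s = 3 − 2·(-5) = 13, t = -10 − 2·17 = -44  (check: 728·13 + 215·(-44) = 4)
  q = 3: r = 3, s = -5 − 3·13 = -44, t = 17 − 3·(-44) = 149  (check: 728·(-44) + 215·149 = 3)
  q = 1: r = 1, s = 13 − 1·(-44) = 57, t = -44 − 1·149 = -193  (check: 728·57 + 215·(-193) = 1)
The row with r = 1 (the gcd) gives the Bezout coefficients s = 57, t = -193.
Result: 728 · (57) + 215 · (-193) = 1.

gcd(728, 215) = 1; s = 57, t = -193 (check: 728·57 + 215·(-193) = 1).


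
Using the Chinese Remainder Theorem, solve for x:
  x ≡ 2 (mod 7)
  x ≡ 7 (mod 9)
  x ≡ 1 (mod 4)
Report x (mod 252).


Moduli 7, 9, 4 are pairwise coprime; by CRT there is a unique solution modulo M = 7 · 9 · 4 = 252.
Solve pairwise, accumulating the modulus:
  Start with x ≡ 2 (mod 7).
  Combine with x ≡ 7 (mod 9): since gcd(7, 9) = 1, we get a unique residue mod 63.
    Write x = 2 + 7·t and substitute into x ≡ 7 (mod 9): 7·t ≡ 7 − 2 = 5 (mod 9).
    The inverse of 7 mod 9 is 4 (since 7·4 = 28 = 3·9 + 1), so t ≡ 4·5 = 20 ≡ 2 (mod 9).
    Then x = 2 + 7·2 = 16, valid modulo lcm(7, 9) = 63: x ≡ 16 (mod 63).
  Combine with x ≡ 1 (mod 4): since gcd(63, 4) = 1, we get a unique residue mod 252.
    Write x = 16 + 63·t and substitute into x ≡ 1 (mod 4): 63·t ≡ 1 − 16 = -15 (mod 4).
    Reduce coefficients mod 4: 3·t ≡ 1 (mod 4).
    The inverse of 3 mod 4 is 3 (since 3·3 = 9 = 2·4 + 1), so t ≡ 3·1 = 3 ≡ 3 (mod 4).
    Then x = 16 + 63·3 = 205, valid modulo lcm(63, 4) = 252: x ≡ 205 (mod 252).
Verify: 205 mod 7 = 2 ✓, 205 mod 9 = 7 ✓, 205 mod 4 = 1 ✓.

x ≡ 205 (mod 252).


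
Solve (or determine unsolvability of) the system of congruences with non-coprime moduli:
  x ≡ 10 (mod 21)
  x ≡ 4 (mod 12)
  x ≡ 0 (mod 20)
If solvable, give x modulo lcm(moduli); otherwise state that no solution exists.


Moduli 21, 12, 20 are not pairwise coprime, so CRT works modulo lcm(m_i) when all pairwise compatibility conditions hold.
Pairwise compatibility: gcd(m_i, m_j) must divide a_i - a_j for every pair.
Merge one congruence at a time:
  Start: x ≡ 10 (mod 21).
  Combine with x ≡ 4 (mod 12): gcd(21, 12) = 3; 4 - 10 = -6, which IS divisible by 3, so compatible.
    Write x = 10 + 21·t and substitute into x ≡ 4 (mod 12): 21·t ≡ 4 − 10 = -6 (mod 12).
    Divide the congruence (and modulus) by g = 3: 7·t ≡ -2 (mod 4).
    Reduce coefficients mod 4: 3·t ≡ 2 (mod 4).
    The inverse of 3 mod 4 is 3 (since 3·3 = 9 = 2·4 + 1), so t ≡ 3·2 = 6 ≡ 2 (mod 4).
    Then x = 10 + 21·2 = 52, valid modulo lcm(21, 12) = 84: x ≡ 52 (mod 84).
  Combine with x ≡ 0 (mod 20): gcd(84, 20) = 4; 0 - 52 = -52, which IS divisible by 4, so compatible.
    Write x = 52 + 84·t and substitute into x ≡ 0 (mod 20): 84·t ≡ 0 − 52 = -52 (mod 20).
    Divide the congruence (and modulus) by g = 4: 21·t ≡ -13 (mod 5).
    Reduce coefficients mod 5: 1·t ≡ 2 (mod 5).
    So t ≡ 2 (mod 5).
    Then x = 52 + 84·2 = 220, valid modulo lcm(84, 20) = 420: x ≡ 220 (mod 420).
Verify: 220 mod 21 = 10, 220 mod 12 = 4, 220 mod 20 = 0.

x ≡ 220 (mod 420).


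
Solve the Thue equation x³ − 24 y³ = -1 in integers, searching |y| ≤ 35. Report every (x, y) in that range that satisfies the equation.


The equation is x³ - 24y³ = -1. For fixed y, x³ = 24·y³ − 1, so a solution requires the RHS to be a perfect cube.
Strategy: iterate y from -35 to 35, compute RHS = 24·y³ − 1, and check whether it is a (positive or negative) perfect cube.
Check small values of y:
  y = 0: RHS = -1 = (-1)³ ⇒ x = -1 works.
  y = 1: RHS = 23 is not a perfect cube.
  y = -1: RHS = -25 is not a perfect cube.
  y = 2: RHS = 191 is not a perfect cube.
  y = -2: RHS = -193 is not a perfect cube.
  y = 3: RHS = 647 is not a perfect cube.
  y = -3: RHS = -649 is not a perfect cube.
Continuing the search up to |y| = 35 finds no further solutions beyond those listed.
Collected solutions: (-1, 0).

Solutions (with |y| ≤ 35): (-1, 0).


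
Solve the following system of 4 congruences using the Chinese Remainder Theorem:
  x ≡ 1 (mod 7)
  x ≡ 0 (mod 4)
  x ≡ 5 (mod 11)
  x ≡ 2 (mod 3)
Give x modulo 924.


Product of moduli M = 7 · 4 · 11 · 3 = 924.
Merge one congruence at a time:
  Start: x ≡ 1 (mod 7).
  Combine with x ≡ 0 (mod 4); new modulus lcm = 28.
    Write x = 1 + 7·t and substitute into x ≡ 0 (mod 4): 7·t ≡ 0 − 1 = -1 (mod 4).
    Reduce coefficients mod 4: 3·t ≡ 3 (mod 4).
    The inverse of 3 mod 4 is 3 (since 3·3 = 9 = 2·4 + 1), so t ≡ 3·3 = 9 ≡ 1 (mod 4).
    Then x = 1 + 7·1 = 8, valid modulo lcm(7, 4) = 28: x ≡ 8 (mod 28).
  Combine with x ≡ 5 (mod 11); new modulus lcm = 308.
    Write x = 8 + 28·t and substitute into x ≡ 5 (mod 11): 28·t ≡ 5 − 8 = -3 (mod 11).
    Reduce coefficients mod 11: 6·t ≡ 8 (mod 11).
    The inverse of 6 mod 11 is 2 (since 6·2 = 12 = 1·11 + 1), so t ≡ 2·8 = 16 ≡ 5 (mod 11).
    Then x = 8 + 28·5 = 148, valid modulo lcm(28, 11) = 308: x ≡ 148 (mod 308).
  Combine with x ≡ 2 (mod 3); new modulus lcm = 924.
    Write x = 148 + 308·t and substitute into x ≡ 2 (mod 3): 308·t ≡ 2 − 148 = -146 (mod 3).
    Reduce coefficients mod 3: 2·t ≡ 1 (mod 3).
    The inverse of 2 mod 3 is 2 (since 2·2 = 4 = 1·3 + 1), so t ≡ 2·1 = 2 ≡ 2 (mod 3).
    Then x = 148 + 308·2 = 764, valid modulo lcm(308, 3) = 924: x ≡ 764 (mod 924).
Verify against each original: 764 mod 7 = 1, 764 mod 4 = 0, 764 mod 11 = 5, 764 mod 3 = 2.

x ≡ 764 (mod 924).


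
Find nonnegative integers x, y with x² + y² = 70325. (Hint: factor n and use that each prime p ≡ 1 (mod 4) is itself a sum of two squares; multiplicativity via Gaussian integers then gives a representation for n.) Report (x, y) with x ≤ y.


Step 1: Factor n = 70325 = 5^2 · 29 · 97.
Step 2: Check the mod-4 condition on each prime factor: 5 ≡ 1 (mod 4), exponent 2; 29 ≡ 1 (mod 4), exponent 1; 97 ≡ 1 (mod 4), exponent 1.
All primes ≡ 3 (mod 4) appear to even exponent (or don't appear), so by the two-squares theorem n IS expressible as a sum of two squares.
Step 3: Build a representation. Group n = k² · m with k = 5 and m = 29 · 97 = 2813 (a product of primes ≡ 1 (mod 4)); a representation of m scales to one of n via (k·x)² + (k·y)² = k²(x² + y²). Each prime p ≡ 1 (mod 4) is itself a sum of two squares; find a² by testing p − a² for a perfect square:
  29: 29 − 1² = 28, 29 − 2² = 25 = 5² ⇒ 29 = 2² + 5².
  97: 97 − 1² = 96, 97 − 2² = 93, 97 − 3² = 88, 97 − 4² = 81 = 9² ⇒ 97 = 4² + 9².
  Combine using the Brahmagupta–Fibonacci identity (a² + b²)(c² + d²) = (ac − bd)² + (ad + bc)² = (ac + bd)² + (ad − bc)²:
  29 · 97 = 2813: from (2² + 5²)(4² + 9²), take (2·4 − 5·9, 2·9 + 5·4) = (8 − 45, 18 + 20) = (-37, 38); dropping signs (only squares matter) gives (37, 38); check 37² + 38² = 1369 + 1444 = 2813 ✓.
  Scale by k = 5: (5·37, 5·38) = (185, 190).
Step 4: Order so x ≤ y and verify: 185² + 190² = 34225 + 36100 = 70325 = n. ✓

n = 70325 = 185² + 190² (one valid representation with x ≤ y).


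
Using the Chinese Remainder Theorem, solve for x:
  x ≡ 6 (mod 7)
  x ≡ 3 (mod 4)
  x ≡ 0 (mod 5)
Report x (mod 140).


Moduli 7, 4, 5 are pairwise coprime; by CRT there is a unique solution modulo M = 7 · 4 · 5 = 140.
Solve pairwise, accumulating the modulus:
  Start with x ≡ 6 (mod 7).
  Combine with x ≡ 3 (mod 4): since gcd(7, 4) = 1, we get a unique residue mod 28.
    Write x = 6 + 7·t and substitute into x ≡ 3 (mod 4): 7·t ≡ 3 − 6 = -3 (mod 4).
    Reduce coefficients mod 4: 3·t ≡ 1 (mod 4).
    The inverse of 3 mod 4 is 3 (since 3·3 = 9 = 2·4 + 1), so t ≡ 3·1 = 3 ≡ 3 (mod 4).
    Then x = 6 + 7·3 = 27, valid modulo lcm(7, 4) = 28: x ≡ 27 (mod 28).
  Combine with x ≡ 0 (mod 5): since gcd(28, 5) = 1, we get a unique residue mod 140.
    Write x = 27 + 28·t and substitute into x ≡ 0 (mod 5): 28·t ≡ 0 − 27 = -27 (mod 5).
    Reduce coefficients mod 5: 3·t ≡ 3 (mod 5).
    The inverse of 3 mod 5 is 2 (since 3·2 = 6 = 1·5 + 1), so t ≡ 2·3 = 6 ≡ 1 (mod 5).
    Then x = 27 + 28·1 = 55, valid modulo lcm(28, 5) = 140: x ≡ 55 (mod 140).
Verify: 55 mod 7 = 6 ✓, 55 mod 4 = 3 ✓, 55 mod 5 = 0 ✓.

x ≡ 55 (mod 140).


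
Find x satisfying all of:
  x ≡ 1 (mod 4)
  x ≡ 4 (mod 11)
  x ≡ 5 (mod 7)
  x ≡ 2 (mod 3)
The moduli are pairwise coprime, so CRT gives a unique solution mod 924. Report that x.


Product of moduli M = 4 · 11 · 7 · 3 = 924.
Merge one congruence at a time:
  Start: x ≡ 1 (mod 4).
  Combine with x ≡ 4 (mod 11); new modulus lcm = 44.
    Write x = 1 + 4·t and substitute into x ≡ 4 (mod 11): 4·t ≡ 4 − 1 = 3 (mod 11).
    The inverse of 4 mod 11 is 3 (since 4·3 = 12 = 1·11 + 1), so t ≡ 3·3 = 9 ≡ 9 (mod 11).
    Then x = 1 + 4·9 = 37, valid modulo lcm(4, 11) = 44: x ≡ 37 (mod 44).
  Combine with x ≡ 5 (mod 7); new modulus lcm = 308.
    Write x = 37 + 44·t and substitute into x ≡ 5 (mod 7): 44·t ≡ 5 − 37 = -32 (mod 7).
    Reduce coefficients mod 7: 2·t ≡ 3 (mod 7).
    The inverse of 2 mod 7 is 4 (since 2·4 = 8 = 1·7 + 1), so t ≡ 4·3 = 12 ≡ 5 (mod 7).
    Then x = 37 + 44·5 = 257, valid modulo lcm(44, 7) = 308: x ≡ 257 (mod 308).
  Combine with x ≡ 2 (mod 3); new modulus lcm = 924.
    Write x = 257 + 308·t and substitute into x ≡ 2 (mod 3): 308·t ≡ 2 − 257 = -255 (mod 3).
    Reduce coefficients mod 3: 2·t ≡ 0 (mod 3).
    The inverse of 2 mod 3 is 2 (since 2·2 = 4 = 1·3 + 1), so t ≡ 2·0 = 0 ≡ 0 (mod 3).
    Then x = 257 + 308·0 = 257, valid modulo lcm(308, 3) = 924: x ≡ 257 (mod 924).
Verify against each original: 257 mod 4 = 1, 257 mod 11 = 4, 257 mod 7 = 5, 257 mod 3 = 2.

x ≡ 257 (mod 924).


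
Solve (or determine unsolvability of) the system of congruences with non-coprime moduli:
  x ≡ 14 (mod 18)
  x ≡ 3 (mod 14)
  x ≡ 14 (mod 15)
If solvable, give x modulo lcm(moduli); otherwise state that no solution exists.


Moduli 18, 14, 15 are not pairwise coprime, so CRT works modulo lcm(m_i) when all pairwise compatibility conditions hold.
Pairwise compatibility: gcd(m_i, m_j) must divide a_i - a_j for every pair.
Merge one congruence at a time:
  Start: x ≡ 14 (mod 18).
  Combine with x ≡ 3 (mod 14): gcd(18, 14) = 2, and 3 - 14 = -11 is NOT divisible by 2.
    ⇒ system is inconsistent (no integer solution).

No solution (the system is inconsistent).


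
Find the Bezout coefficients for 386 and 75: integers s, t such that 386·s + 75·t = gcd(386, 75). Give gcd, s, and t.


Euclidean algorithm on (386, 75) — divide until remainder is 0:
  386 = 5 · 75 + 11
  75 = 6 · 11 + 9
  11 = 1 · 9 + 2
  9 = 4 · 2 + 1
  2 = 2 · 1 + 0
gcd(386, 75) = 1.
Track Bezout coefficients alongside the remainders: start with r₀ = 386 = a·1 + b·0 (s = 1, t = 0) and r₁ = 75 = a·0 + b·1 (s = 0, t = 1); each new remainder r_{k+1} = r_{k-1} − q_k·r_k inherits s_{k+1} = s_{k-1} − q_k·s_k, t_{k+1} = t_{k-1} − q_k·t_k, so r_k = a·s_k + b·t_k at every step:
  q = 5: r = 11, s = 1 − 5·0 = 1, t = 0 − 5·1 = -5  (check: 386·1 + 75·(-5) = 11)
  q = 6: r = 9, s = 0 − 6·1 = -6, t = 1 − 6·(-5) = 31  (check: 386·(-6) + 75·31 = 9)
  q = 1: r = 2, s = 1 − 1·(-6) = 7, t = -5 − 1·31 = -36  (check: 386·7 + 75·(-36) = 2)
  q = 4: r = 1, s = -6 − 4·7 = -34, t = 31 − 4·(-36) = 175  (check: 386·(-34) + 75·175 = 1)
The row with r = 1 (the gcd) gives the Bezout coefficients s = -34, t = 175.
Result: 386 · (-34) + 75 · (175) = 1.

gcd(386, 75) = 1; s = -34, t = 175 (check: 386·(-34) + 75·175 = 1).


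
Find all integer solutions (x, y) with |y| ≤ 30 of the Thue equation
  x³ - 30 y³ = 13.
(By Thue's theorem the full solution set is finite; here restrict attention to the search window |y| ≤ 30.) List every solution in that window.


The equation is x³ - 30y³ = 13. For fixed y, x³ = 30·y³ + 13, so a solution requires the RHS to be a perfect cube.
Strategy: iterate y from -30 to 30, compute RHS = 30·y³ + 13, and check whether it is a (positive or negative) perfect cube.
Check small values of y:
  y = 0: RHS = 13 is not a perfect cube.
  y = 1: RHS = 43 is not a perfect cube.
  y = -1: RHS = -17 is not a perfect cube.
  y = 2: RHS = 253 is not a perfect cube.
  y = -2: RHS = -227 is not a perfect cube.
  y = 3: RHS = 823 is not a perfect cube.
  y = -3: RHS = -797 is not a perfect cube.
Continuing the search up to |y| = 30 finds no solutions either.
No (x, y) in the scanned range satisfies the equation.

No integer solutions with |y| ≤ 30.
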